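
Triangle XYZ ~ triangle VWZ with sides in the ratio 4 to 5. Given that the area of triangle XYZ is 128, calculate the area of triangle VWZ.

Area ratio = (4/5)^2 = 16/25. Area of VWZ = 128 * 25/16 = 200.

200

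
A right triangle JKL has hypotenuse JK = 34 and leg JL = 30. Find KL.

By the Pythagorean theorem: KL^2 = JK^2 - JL^2
KL^2 = 34^2 - 30^2 = 1156 - 900 = 256
KL = sqrt(256) = 16

16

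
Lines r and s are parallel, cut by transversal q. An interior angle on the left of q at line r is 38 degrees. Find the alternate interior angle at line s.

Alternate interior angles are equal: 38 degrees.

38 degrees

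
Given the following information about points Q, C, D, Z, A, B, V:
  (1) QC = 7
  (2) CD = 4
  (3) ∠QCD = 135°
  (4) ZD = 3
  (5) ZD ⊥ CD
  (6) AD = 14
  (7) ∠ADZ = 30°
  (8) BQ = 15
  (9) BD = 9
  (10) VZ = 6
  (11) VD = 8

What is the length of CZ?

Step 1: By the law of cosines on triangle CDZ: CZ² = 4² + 3² − 2·4·3·cos(90°) = 25, so CZ = 5.

Therefore, the length of CZ = 5.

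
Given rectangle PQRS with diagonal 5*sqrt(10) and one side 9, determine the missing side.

b = sqrt(d^2 - a^2) = sqrt(250 - 81) = sqrt(169) = 13

13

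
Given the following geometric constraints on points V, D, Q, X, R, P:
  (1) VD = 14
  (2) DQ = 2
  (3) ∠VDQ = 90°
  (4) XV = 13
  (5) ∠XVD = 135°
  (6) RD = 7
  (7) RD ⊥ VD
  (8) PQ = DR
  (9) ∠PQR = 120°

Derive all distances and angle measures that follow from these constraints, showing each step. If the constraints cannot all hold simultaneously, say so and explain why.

The constraints are consistent.

From the given relations:
  PQ = DR = 7

Step 1: From VD = 14, DQ = 2, and ∠VDQ = 90°, by the law of cosines:
  VQ² = VD² + DQ² - 2·VD·DQ·cos(90°) = 196 + 4 - 0 = 200
  VQ = 10·√2

Step 2: From VD = 14, DR = 7, and ∠VDR = 90°, by the law of cosines:
  VR² = VD² + DR² - 2·VD·DR·cos(90°) = 196 + 49 - 0 = 245
  VR = 7·√5

Step 3: From DV = 14, VX = 13, and ∠DVX = 135°, by the law of cosines:
  DX² = DV² + VX² - 2·DV·VX·cos(135°) = 196 + 169 + 257.4 = 622.4
  DX ≈ 24.95

Step 4: From VD = 14, VQ = 10·√2, DQ = 2, by the inverse law of cosines:
  cos(∠DVQ) = (VD² + VQ² - DQ²) / (2·VD·VQ)
  ∠DVQ = 8.13°

Step 5: From VD = 14, VR = 7·√5, DR = 7, by the inverse law of cosines:
  cos(∠DVR) = (VD² + VR² - DR²) / (2·VD·VR)
  ∠DVR = 26.57°

Step 6: From DV = 14, DX = 24.95, VX = 13, by the inverse law of cosines:
  cos(∠VDX) = (DV² + DX² - VX²) / (2·DV·DX)
  ∠VDX = 21.62°

Step 7: From QD = 2, QV = 10·√2, DV = 14, by the inverse law of cosines:
  cos(∠DQV) = (QD² + QV² - DV²) / (2·QD·QV)
  ∠DQV = 81.87°

Step 8: From XD = 24.95, XV = 13, DV = 14, by the inverse law of cosines:
  cos(∠DXV) = (XD² + XV² - DV²) / (2·XD·XV)
  ∠DXV = 23.38°

Step 9: From RD = 7, RV = 7·√5, DV = 14, by the inverse law of cosines:
  cos(∠DRV) = (RD² + RV² - DV²) / (2·RD·RV)
  ∠DRV = 63.43°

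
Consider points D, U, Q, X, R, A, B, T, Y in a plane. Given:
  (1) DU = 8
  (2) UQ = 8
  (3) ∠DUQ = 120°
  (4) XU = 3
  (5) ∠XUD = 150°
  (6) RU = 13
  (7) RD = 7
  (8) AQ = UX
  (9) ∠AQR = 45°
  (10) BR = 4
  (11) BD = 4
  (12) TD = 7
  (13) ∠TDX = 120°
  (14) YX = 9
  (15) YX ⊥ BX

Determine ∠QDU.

Step 1: By the law of cosines on triangle DUQ: DQ² = 8² + 8² − 2·8·8·cos(120°) = 192, so DQ = 8·√3.
Step 2: By the inverse law of cosines on triangle QDU: cos(∠QDU) = ((8·√3)² + 8² − 8²) / (2·8·√3·8) = 192/221.7 = 0.866, so ∠QDU = 30°.

Therefore, the measure of angle ∠QDU = 30°.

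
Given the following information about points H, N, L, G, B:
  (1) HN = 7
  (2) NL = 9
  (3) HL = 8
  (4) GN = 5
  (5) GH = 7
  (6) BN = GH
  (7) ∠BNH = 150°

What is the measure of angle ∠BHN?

From the given relations: BN = GH = 7.
Step 1: By the law of cosines on triangle HNB: HB² = 7² + 7² − 2·7·7·cos(150°) = 182.87, so HB ≈ 13.52.
Step 2: By the inverse law of cosines on triangle BHN: cos(∠BHN) = (13.52² + 7² − 7²) / (2·13.52·7) = 182.87/189.32 = 0.9659, so ∠BHN = 15°.

Therefore, the measure of angle ∠BHN = 15°.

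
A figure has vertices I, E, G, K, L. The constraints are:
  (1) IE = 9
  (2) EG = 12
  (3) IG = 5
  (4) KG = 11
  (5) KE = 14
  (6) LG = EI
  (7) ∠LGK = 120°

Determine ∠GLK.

From the given relations: LG = EI = 9.
Step 1: By the law of cosines on triangle LGK: LK² = 9² + 11² − 2·9·11·cos(120°) = 301, so LK ≈ 17.35.
Step 2: By the inverse law of cosines on triangle GLK: cos(∠GLK) = (9² + 17.35² − 11²) / (2·9·17.35) = 261/312.29 = 0.8358, so ∠GLK = 33.3°.

Therefore, the measure of angle ∠GLK = 33.3°.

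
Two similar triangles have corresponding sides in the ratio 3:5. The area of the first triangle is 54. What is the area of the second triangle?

For similar figures, the area ratio equals the square of the side ratio.
Side ratio (the first triangle to the second triangle) = 3:5, so area ratio = 3^2:5^2 = 9:25.
If the area of the first triangle is 54, then the area of the second triangle = 54 * (25/9) = 150.

150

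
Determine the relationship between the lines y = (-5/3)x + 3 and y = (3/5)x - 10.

Slope of line 1: m1 = -5/3
Slope of line 2: m2 = 3/5
Two lines are perpendicular when the product of their slopes is -1 (negative reciprocals).
m1 * m2 = (-5/3) * (3/5) = -1, confirming perpendicularity.

Perpendicular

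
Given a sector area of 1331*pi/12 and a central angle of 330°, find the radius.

r² = 360 × 1331*pi/12 / (π × 330) = 121, so r = 11.

11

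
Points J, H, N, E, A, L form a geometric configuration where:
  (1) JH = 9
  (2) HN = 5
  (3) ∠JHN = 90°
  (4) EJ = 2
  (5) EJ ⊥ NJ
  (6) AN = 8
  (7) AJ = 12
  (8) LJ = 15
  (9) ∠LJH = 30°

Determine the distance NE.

Step 1: By the law of cosines on triangle JHN: JN² = 9² + 5² − 2·9·5·cos(90°) = 106, so JN = √106.
Step 2: By the law of cosines on triangle NJE: NE² = √106² + 2² − 2·√106·2·cos(90°) = 110, so NE = √110.

Therefore, the length of NE = √110.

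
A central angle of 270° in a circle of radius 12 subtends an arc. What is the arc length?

The full circumference is 2πr = 2π(12) = 24*pi.
The arc spans 270° out of 360°, which is a fraction of 3/4.
Arc length = 24*pi × 3/4 = 18*pi.

18*pi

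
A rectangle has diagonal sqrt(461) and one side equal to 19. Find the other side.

Using the Pythagorean theorem: d^2 = a^2 + b^2
b^2 = d^2 - a^2
b^2 = 461 - 361
b^2 = 100
b = sqrt(100) = 10

10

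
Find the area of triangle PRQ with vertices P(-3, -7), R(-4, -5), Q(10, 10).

Shoelace: Area = (1/2)|-3(-5-10) + -4(10--7) + 10(-7--5)| = (1/2)(43) = 43/2

43/2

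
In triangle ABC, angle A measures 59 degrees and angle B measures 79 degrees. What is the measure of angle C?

The interior angles sum to 180°: angle C = 180 - 59 - 79 = 42°.
The triangle is acute (angles 59°, 79°, 42°).

42 degrees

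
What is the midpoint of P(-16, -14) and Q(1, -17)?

The midpoint is the point halfway along the segment.
Move half the horizontal distance: -16 + (1 - -16)/2 = -16 + 17/2 = -15/2
Move half the vertical distance: -14 + (-17 - -14)/2 = -14 + -3/2 = -31/2
Midpoint = (-15/2, -31/2)

(-15/2, -31/2)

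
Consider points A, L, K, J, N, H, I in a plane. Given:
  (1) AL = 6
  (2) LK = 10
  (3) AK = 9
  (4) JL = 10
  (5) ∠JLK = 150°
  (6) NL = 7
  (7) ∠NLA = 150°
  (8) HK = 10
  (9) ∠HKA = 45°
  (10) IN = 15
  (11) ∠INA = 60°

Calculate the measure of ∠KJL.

Step 1: By the law of cosines on triangle JLK: JK² = 10² + 10² − 2·10·10·cos(150°) = 373.21, so JK ≈ 19.32.
Step 2: By the inverse law of cosines on triangle KJL: cos(∠KJL) = (19.32² + 10² − 10²) / (2·19.32·10) = 373.21/386.37 = 0.9659, so ∠KJL = 15°.

Therefore, the measure of angle ∠KJL = 15°.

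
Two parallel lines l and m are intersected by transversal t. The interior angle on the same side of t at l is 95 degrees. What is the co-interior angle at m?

Co-interior (same-side interior) angles are between the parallel lines on the same side of the transversal.
Unlike corresponding or alternate interior angles, they are supplementary rather than equal.
So the angle = 180 - 95 = 85 degrees.

85 degrees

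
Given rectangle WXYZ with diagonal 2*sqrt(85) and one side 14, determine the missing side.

b = sqrt(d^2 - a^2) = sqrt(340 - 196) = sqrt(144) = 12

12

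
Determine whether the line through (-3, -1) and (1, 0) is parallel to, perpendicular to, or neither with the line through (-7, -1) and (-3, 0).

Slope of line 1: m1 = (0 - -1)/(1 - -3) = 1/4 = 1/4
Slope of line 2: m2 = (0 - -1)/(-3 - -7) = 1/4 = 1/4
Since m1 = m2 = 1/4, the lines are parallel.

Parallel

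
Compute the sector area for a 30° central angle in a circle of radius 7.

Sector area = π(7²)(1/12) = 49*pi/12

49*pi/12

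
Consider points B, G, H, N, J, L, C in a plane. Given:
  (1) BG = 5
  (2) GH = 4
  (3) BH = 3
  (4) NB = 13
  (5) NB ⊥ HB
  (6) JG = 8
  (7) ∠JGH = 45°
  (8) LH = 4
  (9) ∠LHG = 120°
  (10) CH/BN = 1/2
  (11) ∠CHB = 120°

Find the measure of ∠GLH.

Step 1: By the law of cosines on triangle LHG: LG² = 4² + 4² − 2·4·4·cos(120°) = 48, so LG = 4·√3.
Step 2: By the inverse law of cosines on triangle GLH: cos(∠GLH) = ((4·√3)² + 4² − 4²) / (2·4·√3·4) = 48/55.43 = 0.866, so ∠GLH = 30°.

Therefore, the measure of angle ∠GLH = 30°.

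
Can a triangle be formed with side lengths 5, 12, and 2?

No.
The triangle inequality is violated: 5 + 2 = 7 ≤ 12.
These lengths cannot form a triangle.

No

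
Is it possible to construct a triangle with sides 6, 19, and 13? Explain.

Check the triangle inequality: 6 + 13 = 19 ≤ 19.
Since the sum of two sides does not exceed the third, no triangle can be formed.

No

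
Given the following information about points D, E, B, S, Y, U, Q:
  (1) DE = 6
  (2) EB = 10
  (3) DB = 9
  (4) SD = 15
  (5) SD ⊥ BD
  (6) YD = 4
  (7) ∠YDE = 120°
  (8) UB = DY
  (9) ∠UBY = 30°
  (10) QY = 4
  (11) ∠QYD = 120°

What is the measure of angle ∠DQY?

Step 1: By the law of cosines on triangle QYD: QD² = 4² + 4² − 2·4·4·cos(120°) = 48, so QD = 4·√3.
Step 2: By the inverse law of cosines on triangle DQY: cos(∠DQY) = ((4·√3)² + 4² − 4²) / (2·4·√3·4) = 48/55.43 = 0.866, so ∠DQY = 30°.

Therefore, the measure of angle ∠DQY = 30°.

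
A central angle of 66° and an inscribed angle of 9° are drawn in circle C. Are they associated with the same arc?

By the inscribed angle theorem, the inscribed angle for a central angle of 66° should be 66° / 2 = 33°.
The given inscribed angle is 9°, which does not equal 33°.
Therefore, no, they do not correspond to the same arc.

No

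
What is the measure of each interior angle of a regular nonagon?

Each interior angle of a regular n-gon is (n - 2) * 180 / n.
For n = 9: (9 - 2) * 180 / 9 = 1260/9 = 140 degrees.

140 degrees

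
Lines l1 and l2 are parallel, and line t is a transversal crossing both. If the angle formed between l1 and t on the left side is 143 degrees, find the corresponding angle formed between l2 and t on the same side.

Corresponding angles are equal: 143 degrees.

143 degrees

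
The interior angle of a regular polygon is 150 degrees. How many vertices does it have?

Each interior angle of a regular n-gon is (n - 2) * 180 / n.
Setting this equal to 150:
(n - 2) * 180 / n = 150
Each exterior angle = 180 - 150 = 30 degrees.
Since exterior angles sum to 360: n = 360 / 30 = 12.

12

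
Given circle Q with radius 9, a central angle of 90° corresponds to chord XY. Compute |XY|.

Chord = 2(9) sin(45°) = 9*sqrt(2)

9*sqrt(2)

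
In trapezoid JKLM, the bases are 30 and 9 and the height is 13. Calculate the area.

Area = (30 + 9) * 13 / 2 = 507 / 2 = 507/2

507/2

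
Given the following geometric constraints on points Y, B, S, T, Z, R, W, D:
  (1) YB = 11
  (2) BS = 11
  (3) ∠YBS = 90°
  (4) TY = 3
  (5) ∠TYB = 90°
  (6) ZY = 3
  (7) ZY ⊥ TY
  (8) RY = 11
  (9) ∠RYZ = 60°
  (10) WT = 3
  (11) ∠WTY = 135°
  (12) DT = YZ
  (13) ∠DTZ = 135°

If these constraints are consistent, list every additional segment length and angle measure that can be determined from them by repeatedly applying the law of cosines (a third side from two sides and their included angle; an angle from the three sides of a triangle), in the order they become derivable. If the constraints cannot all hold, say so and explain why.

The constraints are consistent. Derivable facts, in order:
After 1 step:
- BT = √130
- TZ = 3·√2
- YS = 11·√2
- YW ≈ 5.54
- ZR = √97
After 2 steps:
- ZD = 3·√5
- ∠BSY = 45°
- ∠BTY = 74.74°
- ∠BYS = 45°
- ∠RZY = 104.7°
- ∠TBY = 15.26°
- ∠TWY = 22.5°
- ∠TYW = 22.5°
- ∠TZY = 45°
- ∠YRZ = 15.3°
- ∠YTZ = 45°
After 3 steps:
- ∠DZT = 18.43°
- ∠TDZ = 26.57°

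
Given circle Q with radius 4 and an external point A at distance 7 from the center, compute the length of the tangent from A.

Let T be the point of tangency. Then QT ⊥ AT (radius ⊥ tangent).
In right triangle QTA: QA² = QT² + AT²
7² = 4² + AT²
AT² = 33, AT = sqrt(33)

sqrt(33)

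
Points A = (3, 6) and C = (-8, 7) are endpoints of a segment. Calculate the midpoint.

The midpoint is the average of the coordinates:
x: (3 + -8)/2 = -5/2
y: (6 + 7)/2 = 13/2
Midpoint = (-5/2, 13/2)

(-5/2, 13/2)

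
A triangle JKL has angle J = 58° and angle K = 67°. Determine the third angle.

By the triangle angle sum property, the three interior angles of any triangle add up to 180°.
We know angle J = 58° and angle K = 67°, so their sum is 125°.
Therefore angle L = 180° - 125° = 55°.

55 degrees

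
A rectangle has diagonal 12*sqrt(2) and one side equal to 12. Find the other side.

The diagonal of a rectangle forms a right triangle with the two sides.
Rearranging the Pythagorean theorem: missing side = sqrt(d^2 - known^2).
= sqrt(288 - 144) = sqrt(144) = 12.

12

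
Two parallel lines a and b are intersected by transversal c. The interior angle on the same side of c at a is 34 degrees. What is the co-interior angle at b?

Co-interior angles (same-side interior) formed by parallel lines and a transversal are supplementary (sum to 180 degrees).
The given angle is 34 degrees.
The co-interior angle = 180 - 34 = 146 degrees.

146 degrees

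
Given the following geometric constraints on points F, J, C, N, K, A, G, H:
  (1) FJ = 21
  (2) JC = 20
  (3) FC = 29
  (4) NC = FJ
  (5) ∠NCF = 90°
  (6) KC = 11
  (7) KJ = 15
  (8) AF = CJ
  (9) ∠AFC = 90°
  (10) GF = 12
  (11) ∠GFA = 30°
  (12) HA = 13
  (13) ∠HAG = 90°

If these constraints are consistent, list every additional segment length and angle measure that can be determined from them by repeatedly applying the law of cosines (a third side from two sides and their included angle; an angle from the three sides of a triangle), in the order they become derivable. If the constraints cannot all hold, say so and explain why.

The constraints are consistent. Derivable facts, in order:
After 1 step:
- AG ≈ 11.33
- CA ≈ 35.23
- FN ≈ 35.81
- ∠CFJ = 43.6°
- ∠CJF = 90°
- ∠CJK = 32.86°
- ∠CKJ = 99.42°
- ∠FCJ = 46.4°
- ∠JCK = 47.72°
After 2 steps:
- GH ≈ 17.24
- ∠ACF = 34.59°
- ∠AGF = 118.02°
- ∠CAF = 55.41°
- ∠CFN = 35.91°
- ∠CNF = 54.09°
- ∠FAG = 31.98°
After 3 steps:
- ∠AGH = 48.93°
- ∠AHG = 41.07°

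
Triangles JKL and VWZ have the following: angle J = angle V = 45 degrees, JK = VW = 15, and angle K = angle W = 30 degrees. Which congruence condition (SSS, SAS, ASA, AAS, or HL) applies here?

The given information matches ASA: Two pairs of corresponding angles and the included side are equal (Angle-Side-Angle).

ASA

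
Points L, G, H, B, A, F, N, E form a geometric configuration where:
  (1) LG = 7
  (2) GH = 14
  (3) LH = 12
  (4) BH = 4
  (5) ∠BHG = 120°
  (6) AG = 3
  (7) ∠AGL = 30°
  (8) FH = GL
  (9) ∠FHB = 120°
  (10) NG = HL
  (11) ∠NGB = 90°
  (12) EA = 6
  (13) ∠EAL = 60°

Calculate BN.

From the given relations: NG = HL = 12.
Step 1: By the law of cosines on triangle BHG: BG² = 4² + 14² − 2·4·14·cos(120°) = 268, so BG = 2·√67.
Step 2: By the law of cosines on triangle BGN: BN² = (2·√67)² + 12² − 2·2·√67·12·cos(90°) = 412, so BN = 2·√103.

Therefore, the length of BN = 2·√103.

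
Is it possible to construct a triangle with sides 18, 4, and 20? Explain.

Yes.
The triangle inequality requires that the sum of any two sides exceeds the third.
Here 4 + 18 = 22 > 20, so the condition is met.

Yes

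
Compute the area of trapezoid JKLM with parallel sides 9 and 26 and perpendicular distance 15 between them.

Area of a trapezoid = (base1 + base2) * height / 2
Area = (9 + 26) * 15 / 2
Area = 35 * 15 / 2
Area = 525 / 2
Area = 525/2

525/2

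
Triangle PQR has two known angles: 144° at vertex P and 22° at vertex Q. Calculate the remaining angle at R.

The interior angles sum to 180°: angle R = 180 - 144 - 22 = 14°.
The triangle is obtuse (angles 144°, 22°, 14°).

14 degrees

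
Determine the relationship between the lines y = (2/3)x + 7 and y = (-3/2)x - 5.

Slope of line 1: m1 = 2/3
Slope of line 2: m2 = -3/2
Two lines are perpendicular when the product of their slopes is -1 (negative reciprocals).
m1 * m2 = (2/3) * (-3/2) = -1, confirming perpendicularity.

Perpendicular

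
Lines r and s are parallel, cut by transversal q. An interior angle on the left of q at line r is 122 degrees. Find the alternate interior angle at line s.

Alternate interior angles are equal: 122 degrees.

122 degrees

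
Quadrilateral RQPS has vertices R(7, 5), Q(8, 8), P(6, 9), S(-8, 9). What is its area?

The Shoelace formula works by pairing each vertex with the next (cycling back to the first).
For each pair, compute x_i*y_(i+1) - x_(i+1)*y_i:
  (7*8 - 8*5) = 16
  (8*9 - 6*8) = 24
  (6*9 - -8*9) = 126
  (-8*5 - 7*9) = -103
Taking half the absolute value of the total: Area = (1/2)(63) = 63/2.

63/2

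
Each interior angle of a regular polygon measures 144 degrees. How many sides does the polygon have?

The exterior angle is the supplement of the interior angle: 180 - 144 = 36 degrees.
Since the exterior angles of any convex polygon sum to 360 degrees, the number of sides is 360 / 36 = 10.

10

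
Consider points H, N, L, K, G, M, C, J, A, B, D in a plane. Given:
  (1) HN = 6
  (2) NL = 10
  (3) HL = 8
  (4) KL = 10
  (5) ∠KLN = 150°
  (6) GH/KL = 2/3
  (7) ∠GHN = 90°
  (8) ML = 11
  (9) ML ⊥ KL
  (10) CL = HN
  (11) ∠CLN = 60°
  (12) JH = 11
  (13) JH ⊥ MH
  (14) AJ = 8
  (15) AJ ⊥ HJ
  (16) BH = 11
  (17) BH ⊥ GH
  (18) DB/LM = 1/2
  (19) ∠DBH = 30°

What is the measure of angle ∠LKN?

Step 1: By the law of cosines on triangle KLN: KN² = 10² + 10² − 2·10·10·cos(150°) = 373.21, so KN ≈ 19.32.
Step 2: By the inverse law of cosines on triangle LKN: cos(∠LKN) = (10² + 19.32² − 10²) / (2·10·19.32) = 373.21/386.37 = 0.9659, so ∠LKN = 15°.

Therefore, the measure of angle ∠LKN = 15°.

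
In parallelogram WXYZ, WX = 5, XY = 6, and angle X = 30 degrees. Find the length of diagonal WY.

The diagonal of a parallelogram can be found by treating two adjacent sides and the diagonal as a triangle.
Applying the law of cosines with sides 5, 6 and included angle 30°:
d^2 = 25 + 36 - 60*cos(30°) = 61 - 30*sqrt(3)
d = sqrt(61 - 30*sqrt(3))

sqrt(61 - 30*sqrt(3))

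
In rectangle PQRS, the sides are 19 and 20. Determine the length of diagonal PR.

Using the Pythagorean theorem:
d² = 19² + 20² = 361 + 400 = 761
d = sqrt(761)

sqrt(761)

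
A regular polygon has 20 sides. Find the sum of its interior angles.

The sum of interior angles of an n-sided polygon is (n - 2) * 180.
For n = 20: (20 - 2) * 180 = 18 * 180 = 3240 degrees.

3240 degrees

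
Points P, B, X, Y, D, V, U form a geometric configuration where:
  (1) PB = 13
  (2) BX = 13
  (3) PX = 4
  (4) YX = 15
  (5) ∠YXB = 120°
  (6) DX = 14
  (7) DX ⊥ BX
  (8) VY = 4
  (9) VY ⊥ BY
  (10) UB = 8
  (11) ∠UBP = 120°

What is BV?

Step 1: By the law of cosines on triangle BXY: BY² = 13² + 15² − 2·13·15·cos(120°) = 589, so BY ≈ 24.27.
Step 2: By the law of cosines on triangle BYV: BV² = 24.27² + 4² − 2·24.27·4·cos(90°) = 605, so BV = 11·√5.

Therefore, the length of BV = 11·√5.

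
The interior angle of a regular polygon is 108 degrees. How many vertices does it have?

The exterior angle is the supplement of the interior angle: 180 - 108 = 72 degrees.
Since the exterior angles of any convex polygon sum to 360 degrees, the number of sides is 360 / 72 = 5.

5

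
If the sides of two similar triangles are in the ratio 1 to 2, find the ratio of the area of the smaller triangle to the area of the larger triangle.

The ratio of areas of similar triangles equals the square of the side ratio.
Side ratio = 1:2
Area ratio = (1/2)^2 = 1/4 = 1:4

1:4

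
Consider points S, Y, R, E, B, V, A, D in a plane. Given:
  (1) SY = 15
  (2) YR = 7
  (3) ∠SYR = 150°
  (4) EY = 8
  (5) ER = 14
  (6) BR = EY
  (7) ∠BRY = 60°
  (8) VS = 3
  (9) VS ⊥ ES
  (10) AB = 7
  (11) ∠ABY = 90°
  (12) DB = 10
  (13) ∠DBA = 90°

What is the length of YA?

From the given relations: BR = EY = 8.
Step 1: By the law of cosines on triangle BRY: BY² = 8² + 7² − 2·8·7·cos(60°) = 57, so BY = √57.
Step 2: By the law of cosines on triangle YBA: YA² = √57² + 7² − 2·√57·7·cos(90°) = 106, so YA = √106.

Therefore, the length of YA = √106.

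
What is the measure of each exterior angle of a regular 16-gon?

Each exterior angle of a regular n-gon is 360 / n.
For n = 16: 360 / 16 = 45/2 degrees.

45/2 degrees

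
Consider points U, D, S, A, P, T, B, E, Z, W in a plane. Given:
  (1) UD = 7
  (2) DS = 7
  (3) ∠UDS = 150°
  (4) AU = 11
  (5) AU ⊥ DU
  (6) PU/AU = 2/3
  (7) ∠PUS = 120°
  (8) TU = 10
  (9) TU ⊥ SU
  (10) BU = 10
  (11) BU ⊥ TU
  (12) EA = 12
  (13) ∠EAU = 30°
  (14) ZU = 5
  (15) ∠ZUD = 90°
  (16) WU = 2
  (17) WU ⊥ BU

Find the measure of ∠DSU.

Step 1: By the law of cosines on triangle SDU: SU² = 7² + 7² − 2·7·7·cos(150°) = 182.87, so SU ≈ 13.52.
Step 2: By the inverse law of cosines on triangle DSU: cos(∠DSU) = (7² + 13.52² − 7²) / (2·7·13.52) = 182.87/189.32 = 0.9659, so ∠DSU = 15°.

Therefore, the measure of angle ∠DSU = 15°.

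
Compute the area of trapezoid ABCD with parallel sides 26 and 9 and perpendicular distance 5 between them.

A trapezoid's area equals the midsegment times the height.
The midsegment is (26 + 9) / 2 = 35/2.
Area = 35/2 * 5 = 175/2.

175/2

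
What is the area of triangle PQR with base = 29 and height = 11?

A triangle's area is half the area of a rectangle with the same base and height.
Area = (1/2) * 29 * 11 = 319/2.

319/2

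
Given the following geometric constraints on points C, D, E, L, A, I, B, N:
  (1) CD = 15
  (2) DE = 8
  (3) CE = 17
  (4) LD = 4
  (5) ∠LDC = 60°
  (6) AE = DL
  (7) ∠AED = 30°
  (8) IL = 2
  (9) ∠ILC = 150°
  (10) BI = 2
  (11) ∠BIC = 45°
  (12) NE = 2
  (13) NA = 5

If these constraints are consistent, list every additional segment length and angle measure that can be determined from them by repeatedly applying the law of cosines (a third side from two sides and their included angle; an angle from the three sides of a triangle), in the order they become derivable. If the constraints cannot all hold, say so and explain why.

The constraints are consistent. Derivable facts, in order:
After 1 step:
- CL = √181
- DA ≈ 4.96
- ∠AEN = 108.21°
- ∠ANE = 49.46°
- ∠CDE = 90°
- ∠CED = 61.93°
- ∠DCE = 28.07°
- ∠EAN = 22.33°
After 2 steps:
- CI ≈ 15.22
- ∠ADE = 23.79°
- ∠CLD = 105.08°
- ∠DAE = 126.21°
- ∠DCL = 14.92°
After 3 steps:
- CB ≈ 13.88
- ∠CIL = 26.23°
- ∠ICL = 3.77°
After 4 steps:
- ∠BCI = 5.85°
- ∠CBI = 129.15°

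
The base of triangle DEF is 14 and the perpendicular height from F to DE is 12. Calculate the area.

Area = (1/2)(14)(12) = 84

84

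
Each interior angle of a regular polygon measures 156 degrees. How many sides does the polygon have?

The exterior angle is the supplement of the interior angle: 180 - 156 = 24 degrees.
Since the exterior angles of any convex polygon sum to 360 degrees, the number of sides is 360 / 24 = 15.

15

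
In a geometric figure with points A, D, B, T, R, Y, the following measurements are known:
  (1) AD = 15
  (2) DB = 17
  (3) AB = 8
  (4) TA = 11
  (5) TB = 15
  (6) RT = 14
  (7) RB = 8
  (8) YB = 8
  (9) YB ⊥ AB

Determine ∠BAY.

Step 1: By the law of cosines on triangle ABY: AY² = 8² + 8² − 2·8·8·cos(90°) = 128, so AY = 8·√2.
Step 2: By the inverse law of cosines on triangle BAY: cos(∠BAY) = (8² + (8·√2)² − 8²) / (2·8·8·√2) = 128/181.02 = 0.7071, so ∠BAY = 45°.

Therefore, the measure of angle ∠BAY = 45°.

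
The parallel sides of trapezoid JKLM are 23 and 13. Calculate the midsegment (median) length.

The midsegment of a trapezoid = (base1 + base2) / 2
midsegment = (23 + 13) / 2
midsegment = 36 / 2
midsegment = 18

18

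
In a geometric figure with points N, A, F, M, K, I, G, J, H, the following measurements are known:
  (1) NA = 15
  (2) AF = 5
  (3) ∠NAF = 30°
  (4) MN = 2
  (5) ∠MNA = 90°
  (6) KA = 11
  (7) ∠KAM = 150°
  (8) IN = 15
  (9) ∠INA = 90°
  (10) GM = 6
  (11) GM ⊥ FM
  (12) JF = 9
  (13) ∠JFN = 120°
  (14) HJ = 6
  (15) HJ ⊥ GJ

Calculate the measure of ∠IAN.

Step 1: By the law of cosines on triangle ANI: AI² = 15² + 15² − 2·15·15·cos(90°) = 450, so AI = 15·√2.
Step 2: By the inverse law of cosines on triangle IAN: cos(∠IAN) = ((15·√2)² + 15² − 15²) / (2·15·√2·15) = 450/636.4 = 0.7071, so ∠IAN = 45°.

Therefore, the measure of angle ∠IAN = 45°.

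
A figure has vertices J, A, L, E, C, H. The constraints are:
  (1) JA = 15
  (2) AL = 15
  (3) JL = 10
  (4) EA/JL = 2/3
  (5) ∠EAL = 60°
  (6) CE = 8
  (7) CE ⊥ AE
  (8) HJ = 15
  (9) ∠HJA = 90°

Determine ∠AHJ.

Step 1: By the law of cosines on triangle HJA: HA² = 15² + 15² − 2·15·15·cos(90°) = 450, so HA = 15·√2.
Step 2: By the inverse law of cosines on triangle AHJ: cos(∠AHJ) = ((15·√2)² + 15² − 15²) / (2·15·√2·15) = 450/636.4 = 0.7071, so ∠AHJ = 45°.

Therefore, the measure of angle ∠AHJ = 45°.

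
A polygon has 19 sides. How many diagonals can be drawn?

Each of the 19 vertices connects to 16 non-adjacent vertices via diagonals.
Total connections = 19 × 16 = 304, but each diagonal is counted twice.
Number of diagonals = 304 / 2 = 152.

152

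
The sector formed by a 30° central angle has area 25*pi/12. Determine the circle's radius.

Sector area A = πr² × θ/360, so r² = 360A / (πθ).
r² = 360 × 25*pi/12 / (π × 30)
r² = 25
r = 5

5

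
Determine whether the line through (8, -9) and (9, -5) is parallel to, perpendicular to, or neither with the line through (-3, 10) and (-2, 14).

Slope of line 1: m1 = (-5 - -9)/(9 - 8) = 4/1 = 4
Slope of line 2: m2 = (14 - 10)/(-2 - -3) = 4/1 = 4
Two lines are parallel if and only if they have equal slopes (or both are vertical).
Here m1 = m2 = 4, confirming the lines are parallel.

Parallel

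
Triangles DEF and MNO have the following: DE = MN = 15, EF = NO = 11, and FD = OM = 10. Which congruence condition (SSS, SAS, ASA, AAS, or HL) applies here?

The given information matches SSS: All three pairs of corresponding sides are equal (Side-Side-Side).

SSS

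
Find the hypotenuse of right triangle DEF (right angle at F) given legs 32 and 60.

By the Pythagorean theorem: DE^2 = DF^2 + EF^2
DE^2 = 32^2 + 60^2 = 1024 + 3600 = 4624
DE = sqrt(4624) = 68

68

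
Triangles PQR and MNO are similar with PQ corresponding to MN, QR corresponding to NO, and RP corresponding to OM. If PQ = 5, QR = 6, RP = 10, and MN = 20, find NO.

Since the triangles are similar, the ratio of corresponding sides is constant.
Scale factor k = MN / PQ = 20 / 5 = 4
NO = k * QR = 4 * 6 = 24

24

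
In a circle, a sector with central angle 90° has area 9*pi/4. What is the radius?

r² = 360 × 9*pi/4 / (π × 90) = 9, so r = 3.

3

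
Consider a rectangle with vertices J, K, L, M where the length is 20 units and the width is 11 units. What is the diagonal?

A rectangle's diagonal splits it into two right triangles, with the diagonal as the hypotenuse.
By the Pythagorean theorem, d^2 = 20^2 + 11^2 = 521.
Therefore d = sqrt(521).

sqrt(521)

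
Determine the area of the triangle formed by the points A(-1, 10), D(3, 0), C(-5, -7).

Shoelace: Area = (1/2)|-1(0--7) + 3(-7-10) + -5(10-0)| = (1/2)(108) = 54

54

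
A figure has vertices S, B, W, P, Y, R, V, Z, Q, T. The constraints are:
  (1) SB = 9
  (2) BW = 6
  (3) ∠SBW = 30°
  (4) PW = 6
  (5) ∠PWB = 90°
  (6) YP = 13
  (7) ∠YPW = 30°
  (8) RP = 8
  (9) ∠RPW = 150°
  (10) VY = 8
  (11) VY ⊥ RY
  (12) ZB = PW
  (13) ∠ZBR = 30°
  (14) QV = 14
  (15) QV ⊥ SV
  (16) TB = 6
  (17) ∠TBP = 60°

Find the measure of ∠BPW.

Step 1: By the law of cosines on triangle PWB: PB² = 6² + 6² − 2·6·6·cos(90°) = 72, so PB = 6·√2.
Step 2: By the inverse law of cosines on triangle BPW: cos(∠BPW) = ((6·√2)² + 6² − 6²) / (2·6·√2·6) = 72/101.82 = 0.7071, so ∠BPW = 45°.

Therefore, the measure of angle ∠BPW = 45°.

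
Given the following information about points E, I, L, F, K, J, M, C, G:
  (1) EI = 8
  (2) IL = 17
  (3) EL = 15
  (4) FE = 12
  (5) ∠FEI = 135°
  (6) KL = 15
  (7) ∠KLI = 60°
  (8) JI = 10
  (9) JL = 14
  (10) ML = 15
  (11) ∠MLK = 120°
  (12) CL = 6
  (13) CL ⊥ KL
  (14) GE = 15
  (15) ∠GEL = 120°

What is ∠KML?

Step 1: By the law of cosines on triangle MLK: MK² = 15² + 15² − 2·15·15·cos(120°) = 675, so MK = 15·√3.
Step 2: By the inverse law of cosines on triangle KML: cos(∠KML) = ((15·√3)² + 15² − 15²) / (2·15·√3·15) = 675/779.42 = 0.866, so ∠KML = 30°.

Therefore, the measure of angle ∠KML = 30°.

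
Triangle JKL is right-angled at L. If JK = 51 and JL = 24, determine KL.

KL = sqrt(51^2 - 24^2) = sqrt(2025) = 45

45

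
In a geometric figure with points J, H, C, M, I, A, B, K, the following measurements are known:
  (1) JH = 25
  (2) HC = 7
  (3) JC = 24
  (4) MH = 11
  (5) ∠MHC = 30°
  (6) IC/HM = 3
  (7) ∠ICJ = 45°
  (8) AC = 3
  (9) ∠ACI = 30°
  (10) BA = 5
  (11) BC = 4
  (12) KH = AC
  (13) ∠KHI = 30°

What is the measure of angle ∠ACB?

Step 1: By the inverse law of cosines on triangle ACB: cos(∠ACB) = (3² + 4² − 5²) / (2·3·4) = 0/24 = 0, so ∠ACB = 90°.

Therefore, the measure of angle ∠ACB = 90°.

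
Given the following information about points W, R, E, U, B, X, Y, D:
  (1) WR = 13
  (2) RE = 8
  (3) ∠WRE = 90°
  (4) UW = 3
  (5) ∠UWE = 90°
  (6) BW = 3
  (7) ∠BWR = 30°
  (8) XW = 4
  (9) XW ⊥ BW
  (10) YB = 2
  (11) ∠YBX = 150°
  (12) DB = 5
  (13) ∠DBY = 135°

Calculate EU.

Step 1: By the law of cosines on triangle ERW: EW² = 8² + 13² − 2·8·13·cos(90°) = 233, so EW ≈ 15.26.
Step 2: By the law of cosines on triangle EWU: EU² = 15.26² + 3² − 2·15.26·3·cos(90°) = 242, so EU = 11·√2.

Therefore, the length of EU = 11·√2.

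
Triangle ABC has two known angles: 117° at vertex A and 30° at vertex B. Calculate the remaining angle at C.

Let angle C = x. Then 117 + 30 + x = 180.
x = 180 - 147 = 33 degrees.

33 degrees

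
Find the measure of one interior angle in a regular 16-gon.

Each interior angle of a regular n-gon is (n - 2) * 180 / n.
For n = 16: (16 - 2) * 180 / 16 = 2520/16 = 315/2 degrees.

315/2 degrees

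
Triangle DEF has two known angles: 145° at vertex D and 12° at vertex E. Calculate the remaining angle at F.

angle F = 180 - 145 - 12 = 23 degrees.

23 degrees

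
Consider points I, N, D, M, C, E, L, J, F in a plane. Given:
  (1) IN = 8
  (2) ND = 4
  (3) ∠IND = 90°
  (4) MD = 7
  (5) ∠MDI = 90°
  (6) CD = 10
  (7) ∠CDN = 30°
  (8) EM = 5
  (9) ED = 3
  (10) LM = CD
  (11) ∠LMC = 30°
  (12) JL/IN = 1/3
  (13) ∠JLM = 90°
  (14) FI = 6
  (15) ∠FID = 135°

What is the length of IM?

Step 1: By the law of cosines on triangle DNI: DI² = 4² + 8² − 2·4·8·cos(90°) = 80, so DI = 4·√5.
Step 2: By the law of cosines on triangle IDM: IM² = (4·√5)² + 7² − 2·4·√5·7·cos(90°) = 129, so IM = √129.

Therefore, the length of IM = √129.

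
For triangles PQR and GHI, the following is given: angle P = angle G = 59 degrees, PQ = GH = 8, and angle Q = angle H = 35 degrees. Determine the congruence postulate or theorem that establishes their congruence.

The given information matches ASA: Two pairs of corresponding angles and the included side are equal (Angle-Side-Angle).

ASA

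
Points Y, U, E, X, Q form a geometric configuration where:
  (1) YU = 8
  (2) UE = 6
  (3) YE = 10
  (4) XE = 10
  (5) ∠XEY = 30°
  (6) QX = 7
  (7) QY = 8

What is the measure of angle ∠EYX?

Step 1: By the law of cosines on triangle YEX: YX² = 10² + 10² − 2·10·10·cos(30°) = 26.79, so YX ≈ 5.18.
Step 2: By the inverse law of cosines on triangle EYX: cos(∠EYX) = (10² + 5.18² − 10²) / (2·10·5.18) = 26.79/103.53 = 0.2588, so ∠EYX = 75°.

Therefore, the measure of angle ∠EYX = 75°.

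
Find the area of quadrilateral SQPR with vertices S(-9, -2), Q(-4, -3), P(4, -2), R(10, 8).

Using the Shoelace formula for a quadrilateral (vertices in order):
Area = (1/2)|sum of (x_i * y_(i+1) - x_(i+1) * y_i)|
Terms: (-9*-3 - -4*-2) = 19, (-4*-2 - 4*-3) = 20, (4*8 - 10*-2) = 52, (10*-2 - -9*8) = 52
Sum = 143
Area = (1/2)(143) = 143/2

143/2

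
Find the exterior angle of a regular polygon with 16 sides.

Each exterior angle of a regular n-gon is 360 / n.
For n = 16: 360 / 16 = 45/2 degrees.

45/2 degrees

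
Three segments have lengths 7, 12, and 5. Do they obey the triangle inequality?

No.
The triangle inequality is violated: 7 + 5 = 12 ≤ 12.
These lengths cannot form a triangle.

No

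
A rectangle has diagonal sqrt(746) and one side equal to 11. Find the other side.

The diagonal of a rectangle forms a right triangle with the two sides.
Rearranging the Pythagorean theorem: missing side = sqrt(d^2 - known^2).
= sqrt(746 - 121) = sqrt(625) = 25.

25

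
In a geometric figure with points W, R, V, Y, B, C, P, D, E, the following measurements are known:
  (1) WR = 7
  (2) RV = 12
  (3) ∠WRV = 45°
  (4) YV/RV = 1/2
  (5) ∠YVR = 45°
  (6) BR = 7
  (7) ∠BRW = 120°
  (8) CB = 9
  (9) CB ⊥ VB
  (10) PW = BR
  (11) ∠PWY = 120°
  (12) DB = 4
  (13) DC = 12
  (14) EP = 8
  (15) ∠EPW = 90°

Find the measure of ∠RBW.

Step 1: By the law of cosines on triangle BRW: BW² = 7² + 7² − 2·7·7·cos(120°) = 147, so BW = 7·√3.
Step 2: By the inverse law of cosines on triangle RBW: cos(∠RBW) = (7² + (7·√3)² − 7²) / (2·7·7·√3) = 147/169.74 = 0.866, so ∠RBW = 30°.

Therefore, the measure of angle ∠RBW = 30°.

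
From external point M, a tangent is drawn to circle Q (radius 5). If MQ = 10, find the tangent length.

Let T be the point of tangency. Then QT ⊥ MT (radius ⊥ tangent).
In right triangle QTM: QM² = QT² + MT²
10² = 5² + MT²
MT² = 75, MT = 5*sqrt(3)

5*sqrt(3)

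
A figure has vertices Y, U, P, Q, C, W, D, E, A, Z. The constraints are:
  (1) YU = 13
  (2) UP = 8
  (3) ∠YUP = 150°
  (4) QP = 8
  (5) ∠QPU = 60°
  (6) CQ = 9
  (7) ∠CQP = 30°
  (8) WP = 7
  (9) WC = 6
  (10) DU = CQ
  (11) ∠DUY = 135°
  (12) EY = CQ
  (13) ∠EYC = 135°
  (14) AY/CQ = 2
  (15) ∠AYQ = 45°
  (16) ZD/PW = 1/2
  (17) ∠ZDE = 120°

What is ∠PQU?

Step 1: By the law of cosines on triangle QPU: QU² = 8² + 8² − 2·8·8·cos(60°) = 64, so QU = 8.
Step 2: By the inverse law of cosines on triangle PQU: cos(∠PQU) = (8² + 8² − 8²) / (2·8·8) = 64/128 = 0.5, so ∠PQU = 60°.

Therefore, the measure of angle ∠PQU = 60°.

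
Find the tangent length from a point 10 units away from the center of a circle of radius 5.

Let T be the point of tangency. Then QT ⊥ MT (radius ⊥ tangent).
In right triangle QTM: QM² = QT² + MT²
10² = 5² + MT²
MT² = 75, MT = 5*sqrt(3)

5*sqrt(3)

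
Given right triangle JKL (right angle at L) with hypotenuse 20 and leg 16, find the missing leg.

By the Pythagorean theorem: KL^2 = JK^2 - JL^2
KL^2 = 20^2 - 16^2 = 400 - 256 = 144
KL = sqrt(144) = 12

12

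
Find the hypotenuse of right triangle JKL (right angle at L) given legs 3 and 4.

In a right triangle, the square of the hypotenuse equals the sum of the squares of the two legs.
The legs are 3 and 4, so the hypotenuse = sqrt(9 + 16) = sqrt(25) = 5.

5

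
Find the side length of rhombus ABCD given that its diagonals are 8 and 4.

The diagonals of a rhombus bisect each other at right angles.
Half-diagonals: 8/2 = 4 and 4/2 = 2
side = sqrt(4^2 + 2^2)
side = sqrt(16 + 4)
side = sqrt(20) = 2*sqrt(5)

2*sqrt(5)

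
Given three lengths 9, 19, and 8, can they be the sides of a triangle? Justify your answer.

No.
The triangle inequality is violated: 9 + 8 = 17 ≤ 19.
These lengths cannot form a triangle.

No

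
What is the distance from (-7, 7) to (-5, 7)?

d = sqrt((2)^2 + (0)^2) = sqrt(4) = 2

2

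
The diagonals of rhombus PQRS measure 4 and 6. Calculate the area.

The diagonals of a rhombus divide it into four right triangles.
Each triangle has legs 4/ 2 = 2 and 6/2 = 3, so each has area (1/2)*2*3 = 3.
Four such triangles give total area = (d1 * d2) / 2 = 12.

12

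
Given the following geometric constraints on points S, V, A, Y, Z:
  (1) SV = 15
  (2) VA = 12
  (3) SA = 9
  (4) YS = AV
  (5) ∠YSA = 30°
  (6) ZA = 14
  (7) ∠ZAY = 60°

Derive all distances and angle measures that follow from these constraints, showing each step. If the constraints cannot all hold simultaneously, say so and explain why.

The constraints are consistent.

From the given relations:
  YS = AV = 12

Step 1: From AS = 9, SY = 12, and ∠ASY = 30°, by the law of cosines:
  AY² = AS² + SY² - 2·AS·SY·cos(30°) = 81 + 144 - 187.1 = 37.94
  AY ≈ 6.16

Step 2: From SA = 9, SV = 15, AV = 12, by the inverse law of cosines:
  cos(∠ASV) = (SA² + SV² - AV²) / (2·SA·SV)
  ∠ASV = 53.13°

Step 3: From VA = 12, VS = 15, AS = 9, by the inverse law of cosines:
  cos(∠AVS) = (VA² + VS² - AS²) / (2·VA·VS)
  ∠AVS = 36.87°

Step 4: From AS = 9, AV = 12, SV = 15, by the inverse law of cosines:
  cos(∠SAV) = (AS² + AV² - SV²) / (2·AS·AV)
  ∠SAV = 90°

Step 5: From YA = 6.16, AZ = 14, and ∠YAZ = 60°, by the law of cosines:
  YZ² = YA² + AZ² - 2·YA·AZ·cos(60°) = 37.94 + 196 - 86.23 = 147.7
  YZ ≈ 12.15

Step 6: From AS = 9, AY = 6.16, SY = 12, by the inverse law of cosines:
  cos(∠SAY) = (AS² + AY² - SY²) / (2·AS·AY)
  ∠SAY = 103.06°

Step 7: From YA = 6.16, YS = 12, AS = 9, by the inverse law of cosines:
  cos(∠AYS) = (YA² + YS² - AS²) / (2·YA·YS)
  ∠AYS = 46.94°

Step 8: From YA = 6.16, YZ = 12.15, AZ = 14, by the inverse law of cosines:
  cos(∠AYZ) = (YA² + YZ² - AZ²) / (2·YA·YZ)
  ∠AYZ = 93.97°

Step 9: From ZA = 14, ZY = 12.15, AY = 6.16, by the inverse law of cosines:
  cos(∠AZY) = (ZA² + ZY² - AY²) / (2·ZA·ZY)
  ∠AZY = 26.03°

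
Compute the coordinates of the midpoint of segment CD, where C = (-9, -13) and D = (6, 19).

The midpoint is the point halfway along the segment.
Move half the horizontal distance: -9 + (6 - -9)/2 = -9 + 15/2 = -3/2
Move half the vertical distance: -13 + (19 - -13)/2 = -13 + 32/2 = 3
Midpoint = (-3/2, 3)

(-3/2, 3)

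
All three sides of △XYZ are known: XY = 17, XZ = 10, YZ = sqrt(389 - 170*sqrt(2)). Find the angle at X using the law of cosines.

cos(X) = (17² + 10² - (sqrt(389 - 170*sqrt(2)))²) / (2 × 17 × 10) = sqrt(2)/2, so X = arccos(sqrt(2)/2) = 45°.

45°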